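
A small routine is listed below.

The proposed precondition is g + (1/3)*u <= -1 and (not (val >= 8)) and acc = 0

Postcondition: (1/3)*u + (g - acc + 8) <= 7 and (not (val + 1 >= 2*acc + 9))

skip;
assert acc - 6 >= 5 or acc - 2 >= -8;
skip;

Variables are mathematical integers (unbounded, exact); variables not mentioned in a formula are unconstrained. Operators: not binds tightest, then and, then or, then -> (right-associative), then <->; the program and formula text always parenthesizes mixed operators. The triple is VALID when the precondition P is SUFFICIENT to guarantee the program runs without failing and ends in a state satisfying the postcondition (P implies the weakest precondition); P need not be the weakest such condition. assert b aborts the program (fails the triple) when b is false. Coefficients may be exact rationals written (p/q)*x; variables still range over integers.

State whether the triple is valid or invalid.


Working backward. After the program, the postcondition (1/3)*u + (g - acc + 8) <= 7 and (not (val + 1 >= 2*acc + 9)) must hold; in canonical form it is g + (1/3)*u <= acc - 1 and (not (val >= 2*acc + 8)).
Before skip: g + (1/3)*u <= acc - 1 and (not (val >= 2*acc + 8))
Before assert acc - 6 >= 5 or acc - 2 >= -8: (acc >= 11 or acc >= -6) and g + (1/3)*u <= acc - 1 and (not (val >= 2*acc + 8))
Before skip: (acc >= 11 or acc >= -6) and g + (1/3)*u <= acc - 1 and (not (val >= 2*acc + 8))
The weakest precondition is (acc >= 11 or acc >= -6) and g + (1/3)*u <= acc - 1 and (not (val >= 2*acc + 8)).
Check whether g + (1/3)*u <= -1 and (not (val >= 8)) and acc = 0 implies it.
Every state satisfying the precondition satisfies the weakest precondition: the implication holds.
Answer: valid


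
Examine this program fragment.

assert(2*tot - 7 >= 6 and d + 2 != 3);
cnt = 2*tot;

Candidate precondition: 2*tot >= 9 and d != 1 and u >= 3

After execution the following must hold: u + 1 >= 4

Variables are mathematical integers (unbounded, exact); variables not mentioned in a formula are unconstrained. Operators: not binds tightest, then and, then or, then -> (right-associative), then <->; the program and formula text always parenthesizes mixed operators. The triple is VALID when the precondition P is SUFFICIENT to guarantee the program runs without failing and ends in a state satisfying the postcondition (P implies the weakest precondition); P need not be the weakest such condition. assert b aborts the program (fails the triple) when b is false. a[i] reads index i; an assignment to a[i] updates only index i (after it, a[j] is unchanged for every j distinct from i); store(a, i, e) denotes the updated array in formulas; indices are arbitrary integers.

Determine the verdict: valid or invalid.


Working backward. After the program, the postcondition u + 1 >= 4 must hold; in canonical form it is u >= 3.
Before cnt := 2*tot: u >= 3
Before assert 2*tot - 7 >= 6 and d + 2 != 3: 2*tot >= 13 and d != 1 and u >= 3
The weakest precondition is 2*tot >= 13 and d != 1 and u >= 3.
Check whether 2*tot >= 9 and d != 1 and u >= 3 implies it.
Countermodel: at the initial state d = 2, tot = 5, u = 3, the precondition holds but the weakest precondition fails.
Answer: invalid


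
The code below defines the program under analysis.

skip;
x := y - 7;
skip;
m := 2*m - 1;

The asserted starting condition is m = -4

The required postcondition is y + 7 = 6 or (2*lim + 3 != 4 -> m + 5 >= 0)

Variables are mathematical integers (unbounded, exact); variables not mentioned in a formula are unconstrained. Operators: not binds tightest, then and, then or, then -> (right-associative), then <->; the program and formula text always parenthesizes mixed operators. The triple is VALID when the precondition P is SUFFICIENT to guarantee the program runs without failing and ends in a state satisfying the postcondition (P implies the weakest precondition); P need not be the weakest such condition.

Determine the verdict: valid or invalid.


Working backward. After the program, the postcondition y + 7 = 6 or (2*lim + 3 != 4 -> m + 5 >= 0) must hold; in canonical form it is y = -1 or (2*lim != 1 -> m >= -5).
Before m := 2*m - 1: y = -1 or (2*lim != 1 -> 2*m >= -4)
Before skip: y = -1 or (2*lim != 1 -> 2*m >= -4)
Before x := y - 7: y = -1 or (2*lim != 1 -> 2*m >= -4)
Before skip: y = -1 or (2*lim != 1 -> 2*m >= -4)
The weakest precondition is y = -1 or (2*lim != 1 -> 2*m >= -4).
Check whether m = -4 implies it.
Countermodel: at the initial state lim = 0, m = -4, y = 0, the precondition holds but the weakest precondition fails.
Answer: invalid


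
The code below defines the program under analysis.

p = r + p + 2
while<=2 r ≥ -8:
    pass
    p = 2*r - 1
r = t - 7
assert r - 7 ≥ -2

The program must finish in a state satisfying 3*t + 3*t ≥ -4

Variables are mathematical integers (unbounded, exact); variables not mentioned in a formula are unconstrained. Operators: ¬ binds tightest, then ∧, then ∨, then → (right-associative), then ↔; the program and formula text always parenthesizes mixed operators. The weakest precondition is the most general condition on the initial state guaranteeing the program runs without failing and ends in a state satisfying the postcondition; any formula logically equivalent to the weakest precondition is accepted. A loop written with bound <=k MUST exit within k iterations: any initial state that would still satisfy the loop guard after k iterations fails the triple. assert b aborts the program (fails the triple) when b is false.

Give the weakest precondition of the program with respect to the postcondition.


Working backward. After the program, the postcondition 3*t + 3*t ≥ -4 must hold; in canonical form it is 6*t ≥ -4.
Before assert r - 7 ≥ -2: r ≥ 5 ∧ 6*t ≥ -4
Before r := t - 7: t ≥ 12 ∧ 6*t ≥ -4
Before the loop (bound <=2), unroll the exhaustion recursion (WP_0 = exit-now case; WP_j = one more guarded iteration, up to j = 2):
  WP_0: (¬(r ≥ -8)) ∧ t ≥ 12 ∧ 6*t ≥ -4
  WP_1: (r ≥ -8 → ((¬(r ≥ -8)) ∧ t ≥ 12 ∧ 6*t ≥ -4)) ∧ ((¬(r ≥ -8)) → (t ≥ 12 ∧ 6*t ≥ -4))
  WP_2: (r ≥ -8 → ((r ≥ -8 → ((¬(r ≥ -8)) ∧ t ≥ 12 ∧ 6*t ≥ -4)) ∧ ((¬(r ≥ -8)) → (t ≥ 12 ∧ 6*t ≥ -4)))) ∧ ((¬(r ≥ -8)) → (t ≥ 12 ∧ 6*t ≥ -4))
So before the loop: (r ≥ -8 → ((r ≥ -8 → ((¬(r ≥ -8)) ∧ t ≥ 12 ∧ 6*t ≥ -4)) ∧ ((¬(r ≥ -8)) → (t ≥ 12 ∧ 6*t ≥ -4)))) ∧ ((¬(r ≥ -8)) → (t ≥ 12 ∧ 6*t ≥ -4))
Before p := r + p + 2: (r ≥ -8 → ((r ≥ -8 → ((¬(r ≥ -8)) ∧ t ≥ 12 ∧ 6*t ≥ -4)) ∧ ((¬(r ≥ -8)) → (t ≥ 12 ∧ 6*t ≥ -4)))) ∧ ((¬(r ≥ -8)) → (t ≥ 12 ∧ 6*t ≥ -4))
Answer: WP = (r ≥ -8 → ((r ≥ -8 → ((¬(r ≥ -8)) ∧ t ≥ 12 ∧ 6*t ≥ -4)) ∧ ((¬(r ≥ -8)) → (t ≥ 12 ∧ 6*t ≥ -4)))) ∧ ((¬(r ≥ -8)) → (t ≥ 12 ∧ 6*t ≥ -4))


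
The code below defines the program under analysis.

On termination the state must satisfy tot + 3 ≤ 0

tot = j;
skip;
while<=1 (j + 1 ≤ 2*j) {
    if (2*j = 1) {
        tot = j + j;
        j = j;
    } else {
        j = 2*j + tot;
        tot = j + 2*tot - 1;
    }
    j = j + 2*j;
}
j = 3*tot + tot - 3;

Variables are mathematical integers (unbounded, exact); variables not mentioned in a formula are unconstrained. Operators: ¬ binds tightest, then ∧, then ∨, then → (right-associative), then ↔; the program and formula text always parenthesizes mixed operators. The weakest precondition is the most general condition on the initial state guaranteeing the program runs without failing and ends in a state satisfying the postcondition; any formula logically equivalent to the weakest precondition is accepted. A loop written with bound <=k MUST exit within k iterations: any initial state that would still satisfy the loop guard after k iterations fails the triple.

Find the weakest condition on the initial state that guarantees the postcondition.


Working backward. After the program, the postcondition tot + 3 ≤ 0 must hold; in canonical form it is tot ≤ -3.
Before j := 3*tot + tot - 3: tot ≤ -3
Before the loop (bound <=1), unroll the exhaustion recursion (WP_0 = exit-now case; WP_j = one more guarded iteration, up to j = 1):
  WP_0: (¬(j ≥ 1)) ∧ tot ≤ -3
  WP_1: (j ≥ 1 → ((2*j = 1 → ((¬(3*j ≥ 1)) ∧ 2*j ≤ -3)) ∧ ((¬(2*j = 1)) → ((¬(6*j + 3*tot ≥ 1)) ∧ 2*j + 3*tot ≤ -2)))) ∧ ((¬(j ≥ 1)) → tot ≤ -3)
So before the loop: (j ≥ 1 → ((2*j = 1 → ((¬(3*j ≥ 1)) ∧ 2*j ≤ -3)) ∧ ((¬(2*j = 1)) → ((¬(6*j + 3*tot ≥ 1)) ∧ 2*j + 3*tot ≤ -2)))) ∧ ((¬(j ≥ 1)) → tot ≤ -3)
Before skip: (j ≥ 1 → ((2*j = 1 → ((¬(3*j ≥ 1)) ∧ 2*j ≤ -3)) ∧ ((¬(2*j = 1)) → ((¬(6*j + 3*tot ≥ 1)) ∧ 2*j + 3*tot ≤ -2)))) ∧ ((¬(j ≥ 1)) → tot ≤ -3)
Before tot := j: (j ≥ 1 → ((2*j = 1 → ((¬(3*j ≥ 1)) ∧ 2*j ≤ -3)) ∧ ((¬(2*j = 1)) → ((¬(9*j ≥ 1)) ∧ 5*j ≤ -2)))) ∧ ((¬(j ≥ 1)) → j ≤ -3)
Answer: WP = (j ≥ 1 → ((2*j = 1 → ((¬(3*j ≥ 1)) ∧ 2*j ≤ -3)) ∧ ((¬(2*j = 1)) → ((¬(9*j ≥ 1)) ∧ 5*j ≤ -2)))) ∧ ((¬(j ≥ 1)) → j ≤ -3)


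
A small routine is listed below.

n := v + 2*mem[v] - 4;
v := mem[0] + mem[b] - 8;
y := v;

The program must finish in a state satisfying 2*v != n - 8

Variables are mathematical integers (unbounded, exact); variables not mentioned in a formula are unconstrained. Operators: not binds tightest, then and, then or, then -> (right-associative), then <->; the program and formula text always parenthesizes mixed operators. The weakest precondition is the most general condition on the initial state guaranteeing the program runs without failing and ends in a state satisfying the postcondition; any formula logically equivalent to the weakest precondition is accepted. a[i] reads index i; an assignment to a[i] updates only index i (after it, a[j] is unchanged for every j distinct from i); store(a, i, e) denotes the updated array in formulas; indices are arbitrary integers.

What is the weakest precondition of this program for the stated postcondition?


Working backward. After the program, 2*v != n - 8 must hold.
Before y := v: 2*v != n - 8
Before v := mem[0] + mem[b] - 8: 2*mem[0] + 2*mem[b] != n + 8
Before n := v + 2*mem[v] - 4: 2*mem[0] + 2*mem[b] != 2*mem[v] + v + 4
Answer: WP = 2*mem[0] + 2*mem[b] != 2*mem[v] + v + 4


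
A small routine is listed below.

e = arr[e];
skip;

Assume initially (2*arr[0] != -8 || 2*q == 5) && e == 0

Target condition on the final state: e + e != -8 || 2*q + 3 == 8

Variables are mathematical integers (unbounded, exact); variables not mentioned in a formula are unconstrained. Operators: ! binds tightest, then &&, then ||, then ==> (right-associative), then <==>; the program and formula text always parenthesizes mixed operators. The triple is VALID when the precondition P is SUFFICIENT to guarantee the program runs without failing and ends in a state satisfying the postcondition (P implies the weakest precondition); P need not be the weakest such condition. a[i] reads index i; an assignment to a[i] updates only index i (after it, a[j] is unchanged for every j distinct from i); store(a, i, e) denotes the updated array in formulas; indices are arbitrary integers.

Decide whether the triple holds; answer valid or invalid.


Working backward. After the program, the postcondition e + e != -8 || 2*q + 3 == 8 must hold; in canonical form it is 2*e != -8 || 2*q == 5.
Before skip: 2*e != -8 || 2*q == 5
Before e := arr[e]: 2*arr[e] != -8 || 2*q == 5
The weakest precondition is 2*arr[e] != -8 || 2*q == 5.
Check whether (2*arr[0] != -8 || 2*q == 5) && e == 0 implies it.
Every state satisfying the precondition satisfies the weakest precondition: the implication holds.
Answer: valid


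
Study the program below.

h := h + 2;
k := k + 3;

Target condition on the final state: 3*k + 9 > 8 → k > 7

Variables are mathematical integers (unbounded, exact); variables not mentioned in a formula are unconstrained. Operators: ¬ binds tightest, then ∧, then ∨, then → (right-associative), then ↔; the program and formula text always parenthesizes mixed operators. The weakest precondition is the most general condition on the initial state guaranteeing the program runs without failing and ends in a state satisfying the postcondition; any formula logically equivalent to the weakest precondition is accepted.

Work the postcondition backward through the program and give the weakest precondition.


Working backward. After the program, the postcondition 3*k + 9 > 8 → k > 7 must hold; in canonical form it is 3*k > -1 → k > 7.
Before k := k + 3: 3*k > -10 → k > 4
Before h := h + 2: 3*k > -10 → k > 4
Answer: WP = 3*k > -10 → k > 4


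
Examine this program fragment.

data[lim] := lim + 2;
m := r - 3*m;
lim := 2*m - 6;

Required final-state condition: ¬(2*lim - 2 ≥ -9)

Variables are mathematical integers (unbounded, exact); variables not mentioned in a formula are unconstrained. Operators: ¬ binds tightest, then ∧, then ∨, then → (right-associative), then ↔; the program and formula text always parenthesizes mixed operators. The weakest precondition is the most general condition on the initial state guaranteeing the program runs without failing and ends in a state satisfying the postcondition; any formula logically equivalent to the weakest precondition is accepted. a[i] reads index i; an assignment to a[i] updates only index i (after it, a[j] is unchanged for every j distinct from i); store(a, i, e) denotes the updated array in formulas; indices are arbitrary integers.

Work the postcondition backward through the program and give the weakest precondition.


Working backward. After the program, the postcondition ¬(2*lim - 2 ≥ -9) must hold; in canonical form it is ¬(2*lim ≥ -7).
Before lim := 2*m - 6: ¬(4*m ≥ 5)
Before m := r - 3*m: ¬(4*r ≥ 12*m + 5)
Before data[lim] := lim + 2: ¬(4*r ≥ 12*m + 5)
Answer: WP = ¬(4*r ≥ 12*m + 5)


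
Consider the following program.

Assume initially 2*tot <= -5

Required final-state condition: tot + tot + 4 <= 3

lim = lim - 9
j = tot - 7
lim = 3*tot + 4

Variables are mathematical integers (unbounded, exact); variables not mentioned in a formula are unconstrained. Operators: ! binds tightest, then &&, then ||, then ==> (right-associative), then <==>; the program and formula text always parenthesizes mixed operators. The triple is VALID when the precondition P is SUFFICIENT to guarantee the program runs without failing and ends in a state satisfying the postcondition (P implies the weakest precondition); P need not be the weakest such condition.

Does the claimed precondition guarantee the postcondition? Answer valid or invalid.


Working backward. After the program, the postcondition tot + tot + 4 <= 3 must hold; in canonical form it is 2*tot <= -1.
Before lim := 3*tot + 4: 2*tot <= -1
Before j := tot - 7: 2*tot <= -1
Before lim := lim - 9: 2*tot <= -1
The weakest precondition is 2*tot <= -1.
Check whether 2*tot <= -5 implies it.
Every state satisfying the precondition satisfies the weakest precondition: the implication holds.
Answer: valid


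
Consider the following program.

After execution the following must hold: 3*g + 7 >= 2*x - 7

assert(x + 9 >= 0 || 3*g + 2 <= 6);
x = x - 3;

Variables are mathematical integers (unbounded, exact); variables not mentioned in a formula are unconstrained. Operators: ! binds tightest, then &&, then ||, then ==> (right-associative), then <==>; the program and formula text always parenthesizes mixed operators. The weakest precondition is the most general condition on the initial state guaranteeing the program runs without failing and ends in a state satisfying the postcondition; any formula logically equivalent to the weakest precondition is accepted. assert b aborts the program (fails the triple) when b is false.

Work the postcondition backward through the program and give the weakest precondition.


Working backward. After the program, the postcondition 3*g + 7 >= 2*x - 7 must hold; in canonical form it is 3*g >= 2*x - 14.
Before x := x - 3: 3*g >= 2*x - 20
Before assert x + 9 >= 0 || 3*g + 2 <= 6: (x >= -9 || 3*g <= 4) && 3*g >= 2*x - 20
Answer: WP = (x >= -9 || 3*g <= 4) && 3*g >= 2*x - 20


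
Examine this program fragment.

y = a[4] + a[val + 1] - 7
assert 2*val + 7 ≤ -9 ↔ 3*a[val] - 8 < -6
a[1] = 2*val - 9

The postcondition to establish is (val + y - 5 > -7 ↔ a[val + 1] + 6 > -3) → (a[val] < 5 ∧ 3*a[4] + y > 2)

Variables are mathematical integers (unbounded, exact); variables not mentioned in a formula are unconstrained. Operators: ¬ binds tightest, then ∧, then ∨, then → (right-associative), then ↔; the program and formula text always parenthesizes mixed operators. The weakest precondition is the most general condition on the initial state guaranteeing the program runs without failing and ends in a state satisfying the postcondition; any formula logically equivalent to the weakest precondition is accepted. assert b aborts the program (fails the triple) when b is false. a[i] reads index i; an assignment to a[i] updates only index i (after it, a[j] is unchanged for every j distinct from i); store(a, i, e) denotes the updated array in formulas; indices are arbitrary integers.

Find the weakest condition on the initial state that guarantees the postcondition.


Working backward. After the program, the postcondition (val + y - 5 > -7 ↔ a[val + 1] + 6 > -3) → (a[val] < 5 ∧ 3*a[4] + y > 2) must hold; in canonical form it is (val + y > -2 ↔ a[val + 1] > -9) → (a[val] < 5 ∧ 3*a[4] + y > 2).
Before a[1] := 2*val - 9: (val + y > -2 ↔ store(a, 1, 2*val - 9)[val + 1] > -9) → (store(a, 1, 2*val - 9)[val] < 5 ∧ 3*a[4] + y > 2)
Before assert 2*val + 7 ≤ -9 ↔ 3*a[val] - 8 < -6: (2*val ≤ -16 ↔ 3*a[val] < 2) ∧ ((val + y > -2 ↔ store(a, 1, 2*val - 9)[val + 1] > -9) → (store(a, 1, 2*val - 9)[val] < 5 ∧ 3*a[4] + y > 2))
Before y := a[4] + a[val + 1] - 7: (2*val ≤ -16 ↔ 3*a[val] < 2) ∧ ((a[val + 1] + a[4] + val > 5 ↔ store(a, 1, 2*val - 9)[val + 1] > -9) → (store(a, 1, 2*val - 9)[val] < 5 ∧ a[val + 1] + 4*a[4] > 9))
Answer: WP = (2*val ≤ -16 ↔ 3*a[val] < 2) ∧ ((a[val + 1] + a[4] + val > 5 ↔ store(a, 1, 2*val - 9)[val + 1] > -9) → (store(a, 1, 2*val - 9)[val] < 5 ∧ a[val + 1] + 4*a[4] > 9))


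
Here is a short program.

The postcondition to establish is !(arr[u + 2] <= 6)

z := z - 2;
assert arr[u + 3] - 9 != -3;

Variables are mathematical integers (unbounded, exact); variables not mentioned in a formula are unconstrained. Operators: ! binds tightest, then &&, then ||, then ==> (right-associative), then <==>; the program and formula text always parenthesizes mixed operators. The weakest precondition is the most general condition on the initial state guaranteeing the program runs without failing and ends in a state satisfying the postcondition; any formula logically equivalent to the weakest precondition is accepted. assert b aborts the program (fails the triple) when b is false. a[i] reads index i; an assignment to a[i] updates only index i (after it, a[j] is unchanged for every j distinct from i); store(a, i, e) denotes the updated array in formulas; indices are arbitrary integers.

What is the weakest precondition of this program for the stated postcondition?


Working backward. After the program, !(arr[u + 2] <= 6) must hold.
Before assert arr[u + 3] - 9 != -3: arr[u + 3] != 6 && (!(arr[u + 2] <= 6))
Before z := z - 2: arr[u + 3] != 6 && (!(arr[u + 2] <= 6))
Answer: WP = arr[u + 3] != 6 && (!(arr[u + 2] <= 6))


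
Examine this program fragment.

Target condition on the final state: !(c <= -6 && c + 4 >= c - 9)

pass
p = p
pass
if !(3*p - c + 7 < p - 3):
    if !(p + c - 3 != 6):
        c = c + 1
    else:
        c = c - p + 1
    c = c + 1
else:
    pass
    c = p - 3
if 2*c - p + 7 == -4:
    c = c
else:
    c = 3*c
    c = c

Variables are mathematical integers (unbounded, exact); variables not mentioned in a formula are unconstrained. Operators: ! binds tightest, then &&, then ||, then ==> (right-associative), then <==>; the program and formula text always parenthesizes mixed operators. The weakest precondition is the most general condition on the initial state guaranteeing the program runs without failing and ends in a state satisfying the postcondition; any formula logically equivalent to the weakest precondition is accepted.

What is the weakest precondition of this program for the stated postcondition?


Working backward. After the program, the postcondition !(c <= -6 && c + 4 >= c - 9) must hold; in canonical form it is !(c <= -6).
Then branch requires !(c <= -6); else branch requires !(3*c <= -6).
Before the if: (2*c == p - 11 ==> (!(c <= -6))) && ((!(2*c == p - 11)) ==> (!(3*c <= -6)))
Then branch requires ((!(c + p != 9)) ==> ((2*c == p - 15 ==> (!(c <= -8))) && ((!(2*c == p - 15)) ==> (!(3*c <= -12))))) && (c + p != 9 ==> ((2*c == 3*p - 15 ==> (!(c <= p - 8))) && ((!(2*c == 3*p - 15)) ==> (!(3*c <= 3*p - 12))))); else branch requires (p == -5 ==> (!(p <= -3))) && ((!(p == -5)) ==> (!(3*p <= 3))).
Before the if: ((!(2*p < c - 10)) ==> (((!(c + p != 9)) ==> ((2*c == p - 15 ==> (!(c <= -8))) && ((!(2*c == p - 15)) ==> (!(3*c <= -12))))) && (c + p != 9 ==> ((2*c == 3*p - 15 ==> (!(c <= p - 8))) && ((!(2*c == 3*p - 15)) ==> (!(3*c <= 3*p - 12))))))) && (2*p < c - 10 ==> ((p == -5 ==> (!(p <= -3))) && ((!(p == -5)) ==> (!(3*p <= 3)))))
Before skip: ((!(2*p < c - 10)) ==> (((!(c + p != 9)) ==> ((2*c == p - 15 ==> (!(c <= -8))) && ((!(2*c == p - 15)) ==> (!(3*c <= -12))))) && (c + p != 9 ==> ((2*c == 3*p - 15 ==> (!(c <= p - 8))) && ((!(2*c == 3*p - 15)) ==> (!(3*c <= 3*p - 12))))))) && (2*p < c - 10 ==> ((p == -5 ==> (!(p <= -3))) && ((!(p == -5)) ==> (!(3*p <= 3)))))
Before p := p: ((!(2*p < c - 10)) ==> (((!(c + p != 9)) ==> ((2*c == p - 15 ==> (!(c <= -8))) && ((!(2*c == p - 15)) ==> (!(3*c <= -12))))) && (c + p != 9 ==> ((2*c == 3*p - 15 ==> (!(c <= p - 8))) && ((!(2*c == 3*p - 15)) ==> (!(3*c <= 3*p - 12))))))) && (2*p < c - 10 ==> ((p == -5 ==> (!(p <= -3))) && ((!(p == -5)) ==> (!(3*p <= 3)))))
Before skip: ((!(2*p < c - 10)) ==> (((!(c + p != 9)) ==> ((2*c == p - 15 ==> (!(c <= -8))) && ((!(2*c == p - 15)) ==> (!(3*c <= -12))))) && (c + p != 9 ==> ((2*c == 3*p - 15 ==> (!(c <= p - 8))) && ((!(2*c == 3*p - 15)) ==> (!(3*c <= 3*p - 12))))))) && (2*p < c - 10 ==> ((p == -5 ==> (!(p <= -3))) && ((!(p == -5)) ==> (!(3*p <= 3)))))
Answer: WP = ((!(2*p < c - 10)) ==> (((!(c + p != 9)) ==> ((2*c == p - 15 ==> (!(c <= -8))) && ((!(2*c == p - 15)) ==> (!(3*c <= -12))))) && (c + p != 9 ==> ((2*c == 3*p - 15 ==> (!(c <= p - 8))) && ((!(2*c == 3*p - 15)) ==> (!(3*c <= 3*p - 12))))))) && (2*p < c - 10 ==> ((p == -5 ==> (!(p <= -3))) && ((!(p == -5)) ==> (!(3*p <= 3)))))


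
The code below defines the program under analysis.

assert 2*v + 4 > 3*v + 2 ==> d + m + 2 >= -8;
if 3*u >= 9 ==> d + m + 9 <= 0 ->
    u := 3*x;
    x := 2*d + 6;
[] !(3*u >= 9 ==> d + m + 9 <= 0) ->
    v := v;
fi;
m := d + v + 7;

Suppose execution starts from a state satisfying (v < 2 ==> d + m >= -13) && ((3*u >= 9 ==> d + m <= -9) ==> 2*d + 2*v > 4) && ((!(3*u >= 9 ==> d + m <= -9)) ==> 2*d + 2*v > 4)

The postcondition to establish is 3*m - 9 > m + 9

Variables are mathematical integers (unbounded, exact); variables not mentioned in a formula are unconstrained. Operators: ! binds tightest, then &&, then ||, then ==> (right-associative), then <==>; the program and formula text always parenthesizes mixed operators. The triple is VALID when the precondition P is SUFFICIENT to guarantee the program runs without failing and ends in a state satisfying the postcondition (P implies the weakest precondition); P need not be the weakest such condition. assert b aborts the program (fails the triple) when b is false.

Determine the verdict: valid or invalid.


Working backward. After the program, the postcondition 3*m - 9 > m + 9 must hold; in canonical form it is 2*m > 18.
Before m := d + v + 7: 2*d + 2*v > 4
Then branch requires 2*d + 2*v > 4; else branch requires 2*d + 2*v > 4.
Before the if: ((3*u >= 9 ==> d + m <= -9) ==> 2*d + 2*v > 4) && ((!(3*u >= 9 ==> d + m <= -9)) ==> 2*d + 2*v > 4)
Before assert 2*v + 4 > 3*v + 2 ==> d + m + 2 >= -8: (v < 2 ==> d + m >= -10) && ((3*u >= 9 ==> d + m <= -9) ==> 2*d + 2*v > 4) && ((!(3*u >= 9 ==> d + m <= -9)) ==> 2*d + 2*v > 4)
The weakest precondition is (v < 2 ==> d + m >= -10) && ((3*u >= 9 ==> d + m <= -9) ==> 2*d + 2*v > 4) && ((!(3*u >= 9 ==> d + m <= -9)) ==> 2*d + 2*v > 4).
Check whether (v < 2 ==> d + m >= -13) && ((3*u >= 9 ==> d + m <= -9) ==> 2*d + 2*v > 4) && ((!(3*u >= 9 ==> d + m <= -9)) ==> 2*d + 2*v > 4) implies it.
Countermodel: at the initial state d = 3, m = -14, u = 3, v = 0, the precondition holds but the weakest precondition fails.
Answer: invalid


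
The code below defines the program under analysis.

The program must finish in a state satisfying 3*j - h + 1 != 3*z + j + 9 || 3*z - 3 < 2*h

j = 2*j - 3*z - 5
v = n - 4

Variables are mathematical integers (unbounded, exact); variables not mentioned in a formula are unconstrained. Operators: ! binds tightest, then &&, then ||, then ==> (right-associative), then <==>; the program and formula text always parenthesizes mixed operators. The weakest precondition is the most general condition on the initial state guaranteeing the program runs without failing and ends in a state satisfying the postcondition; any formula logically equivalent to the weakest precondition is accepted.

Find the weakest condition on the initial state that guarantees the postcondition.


Working backward. After the program, the postcondition 3*j - h + 1 != 3*z + j + 9 || 3*z - 3 < 2*h must hold; in canonical form it is 2*j != h + 3*z + 8 || 3*z < 2*h + 3.
Before v := n - 4: 2*j != h + 3*z + 8 || 3*z < 2*h + 3
Before j := 2*j - 3*z - 5: 4*j != h + 9*z + 18 || 3*z < 2*h + 3
Answer: WP = 4*j != h + 9*z + 18 || 3*z < 2*h + 3


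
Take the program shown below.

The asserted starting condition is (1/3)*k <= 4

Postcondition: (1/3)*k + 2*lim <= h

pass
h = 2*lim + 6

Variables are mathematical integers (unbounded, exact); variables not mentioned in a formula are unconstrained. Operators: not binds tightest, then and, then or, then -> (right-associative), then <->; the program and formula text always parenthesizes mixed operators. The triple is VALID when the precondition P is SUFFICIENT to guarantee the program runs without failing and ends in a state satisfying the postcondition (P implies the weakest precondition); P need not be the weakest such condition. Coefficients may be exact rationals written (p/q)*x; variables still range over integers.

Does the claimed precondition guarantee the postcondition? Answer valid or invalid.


Working backward. After the program, (1/3)*k + 2*lim <= h must hold.
Before h := 2*lim + 6: (1/3)*k <= 6
Before skip: (1/3)*k <= 6
The weakest precondition is (1/3)*k <= 6.
Check whether (1/3)*k <= 4 implies it.
Every state satisfying the precondition satisfies the weakest precondition: the implication holds.
Answer: valid


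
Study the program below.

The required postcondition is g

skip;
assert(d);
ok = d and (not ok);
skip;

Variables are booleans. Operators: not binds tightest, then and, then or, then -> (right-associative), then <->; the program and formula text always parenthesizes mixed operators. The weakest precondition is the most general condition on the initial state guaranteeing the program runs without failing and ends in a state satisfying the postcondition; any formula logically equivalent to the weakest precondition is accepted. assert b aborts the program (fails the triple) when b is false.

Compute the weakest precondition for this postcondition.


Working backward. After the program, g must hold.
Before skip: g
Before ok := d and (not ok): g
Before assert d: d and g
Before skip: d and g
Answer: WP = d and g


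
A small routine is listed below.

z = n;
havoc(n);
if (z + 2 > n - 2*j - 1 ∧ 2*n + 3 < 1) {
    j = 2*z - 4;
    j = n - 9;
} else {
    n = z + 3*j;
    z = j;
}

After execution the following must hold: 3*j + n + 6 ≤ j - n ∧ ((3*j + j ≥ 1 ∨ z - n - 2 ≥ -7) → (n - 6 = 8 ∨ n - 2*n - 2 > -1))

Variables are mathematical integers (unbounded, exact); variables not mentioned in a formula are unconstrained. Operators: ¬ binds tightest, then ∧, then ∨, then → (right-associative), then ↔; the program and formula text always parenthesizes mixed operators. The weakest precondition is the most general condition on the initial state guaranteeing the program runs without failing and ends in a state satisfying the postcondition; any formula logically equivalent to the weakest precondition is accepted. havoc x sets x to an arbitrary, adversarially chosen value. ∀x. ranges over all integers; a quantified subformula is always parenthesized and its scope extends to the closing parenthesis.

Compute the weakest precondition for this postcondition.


Working backward. After the program, the postcondition 3*j + n + 6 ≤ j - n ∧ ((3*j + j ≥ 1 ∨ z - n - 2 ≥ -7) → (n - 6 = 8 ∨ n - 2*n - 2 > -1)) must hold; in canonical form it is 2*j + 2*n ≤ -6 ∧ ((4*j ≥ 1 ∨ z ≥ n - 5) → (n = 14 ∨ n < -1)).
Then branch requires 4*n ≤ 12 ∧ ((4*n ≥ 37 ∨ z ≥ n - 5) → (n = 14 ∨ n < -1)); else branch requires 8*j + 2*z ≤ -6 ∧ ((4*j ≥ 1 ∨ 2*j + z ≤ 5) → (3*j + z = 14 ∨ 3*j + z < -1)).
Before the if: ((2*j + z > n - 3 ∧ 2*n < -2) → (4*n ≤ 12 ∧ ((4*n ≥ 37 ∨ z ≥ n - 5) → (n = 14 ∨ n < -1)))) ∧ ((¬(2*j + z > n - 3 ∧ 2*n < -2)) → (8*j + 2*z ≤ -6 ∧ ((4*j ≥ 1 ∨ 2*j + z ≤ 5) → (3*j + z = 14 ∨ 3*j + z < -1))))
Before havoc n: ∀n_1. (((2*j + z > n_1 - 3 ∧ 2*n_1 < -2) → (4*n_1 ≤ 12 ∧ ((4*n_1 ≥ 37 ∨ z ≥ n_1 - 5) → (n_1 = 14 ∨ n_1 < -1)))) ∧ ((¬(2*j + z > n_1 - 3 ∧ 2*n_1 < -2)) → (8*j + 2*z ≤ -6 ∧ ((4*j ≥ 1 ∨ 2*j + z ≤ 5) → (3*j + z = 14 ∨ 3*j + z < -1)))))
Before z := n: ∀n_1. (((2*j + n > n_1 - 3 ∧ 2*n_1 < -2) → (4*n_1 ≤ 12 ∧ ((4*n_1 ≥ 37 ∨ n ≥ n_1 - 5) → (n_1 = 14 ∨ n_1 < -1)))) ∧ ((¬(2*j + n > n_1 - 3 ∧ 2*n_1 < -2)) → (8*j + 2*n ≤ -6 ∧ ((4*j ≥ 1 ∨ 2*j + n ≤ 5) → (3*j + n = 14 ∨ 3*j + n < -1)))))
Answer: WP = ∀n_1. (((2*j + n > n_1 - 3 ∧ 2*n_1 < -2) → (4*n_1 ≤ 12 ∧ ((4*n_1 ≥ 37 ∨ n ≥ n_1 - 5) → (n_1 = 14 ∨ n_1 < -1)))) ∧ ((¬(2*j + n > n_1 - 3 ∧ 2*n_1 < -2)) → (8*j + 2*n ≤ -6 ∧ ((4*j ≥ 1 ∨ 2*j + n ≤ 5) → (3*j + n = 14 ∨ 3*j + n < -1)))))


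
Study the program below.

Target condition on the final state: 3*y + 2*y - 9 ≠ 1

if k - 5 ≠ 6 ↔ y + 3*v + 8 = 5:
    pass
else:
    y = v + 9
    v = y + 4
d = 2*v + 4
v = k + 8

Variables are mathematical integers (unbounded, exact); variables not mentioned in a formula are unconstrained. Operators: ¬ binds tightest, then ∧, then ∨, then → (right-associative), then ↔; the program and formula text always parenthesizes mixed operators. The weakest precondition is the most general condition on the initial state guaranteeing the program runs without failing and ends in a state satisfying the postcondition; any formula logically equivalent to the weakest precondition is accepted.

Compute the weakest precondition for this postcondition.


Working backward. After the program, the postcondition 3*y + 2*y - 9 ≠ 1 must hold; in canonical form it is 5*y ≠ 10.
Before v := k + 8: 5*y ≠ 10
Before d := 2*v + 4: 5*y ≠ 10
Then branch requires 5*y ≠ 10; else branch requires 5*v ≠ -35.
Before the if: ((k ≠ 11 ↔ 3*v + y = -3) → 5*y ≠ 10) ∧ ((¬(k ≠ 11 ↔ 3*v + y = -3)) → 5*v ≠ -35)
Answer: WP = ((k ≠ 11 ↔ 3*v + y = -3) → 5*y ≠ 10) ∧ ((¬(k ≠ 11 ↔ 3*v + y = -3)) → 5*v ≠ -35)


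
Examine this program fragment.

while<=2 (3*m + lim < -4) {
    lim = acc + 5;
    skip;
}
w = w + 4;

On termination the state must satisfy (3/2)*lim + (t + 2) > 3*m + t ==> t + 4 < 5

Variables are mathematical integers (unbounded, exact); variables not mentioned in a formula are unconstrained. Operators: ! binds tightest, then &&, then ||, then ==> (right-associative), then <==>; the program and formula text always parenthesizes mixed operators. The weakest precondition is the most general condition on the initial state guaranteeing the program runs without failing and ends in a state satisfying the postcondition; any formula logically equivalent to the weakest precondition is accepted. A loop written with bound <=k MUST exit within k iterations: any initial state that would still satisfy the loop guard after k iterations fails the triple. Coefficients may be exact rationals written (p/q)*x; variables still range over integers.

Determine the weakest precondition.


Working backward. After the program, the postcondition (3/2)*lim + (t + 2) > 3*m + t ==> t + 4 < 5 must hold; in canonical form it is (3/2)*lim > 3*m - 2 ==> t < 1.
Before w := w + 4: (3/2)*lim > 3*m - 2 ==> t < 1
Before the loop (bound <=2), unroll the exhaustion recursion (WP_0 = exit-now case; WP_j = one more guarded iteration, up to j = 2):
  WP_0: (!(lim + 3*m < -4)) && ((3/2)*lim > 3*m - 2 ==> t < 1)
  WP_1: (lim + 3*m < -4 ==> ((!(acc + 3*m < -9)) && ((3/2)*acc > 3*m - 19/2 ==> t < 1))) && ((!(lim + 3*m < -4)) ==> ((3/2)*lim > 3*m - 2 ==> t < 1))
  WP_2: (lim + 3*m < -4 ==> ((acc + 3*m < -9 ==> ((!(acc + 3*m < -9)) && ((3/2)*acc > 3*m - 19/2 ==> t < 1))) && ((!(acc + 3*m < -9)) ==> ((3/2)*acc > 3*m - 19/2 ==> t < 1)))) && ((!(lim + 3*m < -4)) ==> ((3/2)*lim > 3*m - 2 ==> t < 1))
So before the loop: (lim + 3*m < -4 ==> ((acc + 3*m < -9 ==> ((!(acc + 3*m < -9)) && ((3/2)*acc > 3*m - 19/2 ==> t < 1))) && ((!(acc + 3*m < -9)) ==> ((3/2)*acc > 3*m - 19/2 ==> t < 1)))) && ((!(lim + 3*m < -4)) ==> ((3/2)*lim > 3*m - 2 ==> t < 1))
Answer: WP = (lim + 3*m < -4 ==> ((acc + 3*m < -9 ==> ((!(acc + 3*m < -9)) && ((3/2)*acc > 3*m - 19/2 ==> t < 1))) && ((!(acc + 3*m < -9)) ==> ((3/2)*acc > 3*m - 19/2 ==> t < 1)))) && ((!(lim + 3*m < -4)) ==> ((3/2)*lim > 3*m - 2 ==> t < 1))


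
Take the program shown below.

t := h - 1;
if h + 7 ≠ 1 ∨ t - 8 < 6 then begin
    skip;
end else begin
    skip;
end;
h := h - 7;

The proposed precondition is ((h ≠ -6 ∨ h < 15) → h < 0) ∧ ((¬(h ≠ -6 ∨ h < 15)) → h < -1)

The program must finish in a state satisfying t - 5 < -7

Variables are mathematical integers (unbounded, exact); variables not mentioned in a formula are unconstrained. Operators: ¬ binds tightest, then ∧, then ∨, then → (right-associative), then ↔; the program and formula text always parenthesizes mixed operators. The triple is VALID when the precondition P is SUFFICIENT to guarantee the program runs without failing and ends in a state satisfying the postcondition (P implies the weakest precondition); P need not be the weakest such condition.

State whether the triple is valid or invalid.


Working backward. After the program, the postcondition t - 5 < -7 must hold; in canonical form it is t < -2.
Before h := h - 7: t < -2
Then branch requires t < -2; else branch requires t < -2.
Before the if: ((h ≠ -6 ∨ t < 14) → t < -2) ∧ ((¬(h ≠ -6 ∨ t < 14)) → t < -2)
Before t := h - 1: ((h ≠ -6 ∨ h < 15) → h < -1) ∧ ((¬(h ≠ -6 ∨ h < 15)) → h < -1)
The weakest precondition is ((h ≠ -6 ∨ h < 15) → h < -1) ∧ ((¬(h ≠ -6 ∨ h < 15)) → h < -1).
Check whether ((h ≠ -6 ∨ h < 15) → h < 0) ∧ ((¬(h ≠ -6 ∨ h < 15)) → h < -1) implies it.
Countermodel: at the initial state h = -1, the precondition holds but the weakest precondition fails.
Answer: invalid


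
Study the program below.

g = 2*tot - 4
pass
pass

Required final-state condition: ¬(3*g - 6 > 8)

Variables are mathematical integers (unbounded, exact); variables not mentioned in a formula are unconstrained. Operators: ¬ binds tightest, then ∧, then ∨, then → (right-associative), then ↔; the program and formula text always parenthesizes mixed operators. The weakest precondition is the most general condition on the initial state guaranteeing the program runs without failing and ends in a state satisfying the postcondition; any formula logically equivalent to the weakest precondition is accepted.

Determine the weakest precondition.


Working backward. After the program, the postcondition ¬(3*g - 6 > 8) must hold; in canonical form it is ¬(3*g > 14).
Before skip: ¬(3*g > 14)
Before skip: ¬(3*g > 14)
Before g := 2*tot - 4: ¬(6*tot > 26)
Answer: WP = ¬(6*tot > 26)


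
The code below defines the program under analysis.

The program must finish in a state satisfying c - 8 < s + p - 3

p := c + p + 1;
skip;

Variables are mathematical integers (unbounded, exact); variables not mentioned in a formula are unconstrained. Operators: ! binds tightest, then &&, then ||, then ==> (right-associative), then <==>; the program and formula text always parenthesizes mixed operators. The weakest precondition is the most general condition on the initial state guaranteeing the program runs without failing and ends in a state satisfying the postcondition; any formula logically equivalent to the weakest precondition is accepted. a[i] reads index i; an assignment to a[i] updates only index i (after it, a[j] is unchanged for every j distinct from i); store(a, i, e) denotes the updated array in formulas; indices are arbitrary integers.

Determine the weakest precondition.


Working backward. After the program, the postcondition c - 8 < s + p - 3 must hold; in canonical form it is c < p + s + 5.
Before skip: c < p + s + 5
Before p := c + p + 1: p + s > -6
Answer: WP = p + s > -6


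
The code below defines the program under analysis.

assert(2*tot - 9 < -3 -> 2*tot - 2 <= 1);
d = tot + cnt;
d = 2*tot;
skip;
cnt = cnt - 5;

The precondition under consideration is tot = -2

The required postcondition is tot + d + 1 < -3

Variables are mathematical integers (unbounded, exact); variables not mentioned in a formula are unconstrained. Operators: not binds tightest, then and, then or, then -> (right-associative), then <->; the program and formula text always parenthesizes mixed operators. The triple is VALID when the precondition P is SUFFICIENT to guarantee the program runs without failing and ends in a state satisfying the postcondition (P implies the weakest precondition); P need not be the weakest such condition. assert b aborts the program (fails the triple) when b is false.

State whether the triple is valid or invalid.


Working backward. After the program, the postcondition tot + d + 1 < -3 must hold; in canonical form it is d + tot < -4.
Before cnt := cnt - 5: d + tot < -4
Before skip: d + tot < -4
Before d := 2*tot: 3*tot < -4
Before d := tot + cnt: 3*tot < -4
Before assert 2*tot - 9 < -3 -> 2*tot - 2 <= 1: (2*tot < 6 -> 2*tot <= 3) and 3*tot < -4
The weakest precondition is (2*tot < 6 -> 2*tot <= 3) and 3*tot < -4.
Check whether tot = -2 implies it.
Every state satisfying the precondition satisfies the weakest precondition: the implication holds.
Answer: valid


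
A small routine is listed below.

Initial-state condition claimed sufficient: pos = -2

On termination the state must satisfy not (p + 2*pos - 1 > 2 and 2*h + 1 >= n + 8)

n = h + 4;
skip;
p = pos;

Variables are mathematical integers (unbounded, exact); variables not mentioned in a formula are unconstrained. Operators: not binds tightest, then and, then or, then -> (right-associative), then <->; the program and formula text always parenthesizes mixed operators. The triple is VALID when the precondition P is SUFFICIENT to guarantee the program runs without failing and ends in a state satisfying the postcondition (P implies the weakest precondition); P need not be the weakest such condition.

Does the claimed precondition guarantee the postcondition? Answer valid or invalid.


Working backward. After the program, the postcondition not (p + 2*pos - 1 > 2 and 2*h + 1 >= n + 8) must hold; in canonical form it is not (p + 2*pos > 3 and 2*h >= n + 7).
Before p := pos: not (3*pos > 3 and 2*h >= n + 7)
Before skip: not (3*pos > 3 and 2*h >= n + 7)
Before n := h + 4: not (3*pos > 3 and h >= 11)
The weakest precondition is not (3*pos > 3 and h >= 11).
Check whether pos = -2 implies it.
Every state satisfying the precondition satisfies the weakest precondition: the implication holds.
Answer: valid


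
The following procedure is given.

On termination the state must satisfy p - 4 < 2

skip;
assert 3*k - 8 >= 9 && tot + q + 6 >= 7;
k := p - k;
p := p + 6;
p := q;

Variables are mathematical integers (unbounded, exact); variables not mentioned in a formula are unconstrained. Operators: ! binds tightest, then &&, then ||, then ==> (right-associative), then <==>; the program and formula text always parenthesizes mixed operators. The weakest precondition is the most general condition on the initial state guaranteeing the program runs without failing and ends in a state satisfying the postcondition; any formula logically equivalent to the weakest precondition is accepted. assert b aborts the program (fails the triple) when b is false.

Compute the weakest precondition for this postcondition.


Working backward. After the program, the postcondition p - 4 < 2 must hold; in canonical form it is p < 6.
Before p := q: q < 6
Before p := p + 6: q < 6
Before k := p - k: q < 6
Before assert 3*k - 8 >= 9 && tot + q + 6 >= 7: 3*k >= 17 && q + tot >= 1 && q < 6
Before skip: 3*k >= 17 && q + tot >= 1 && q < 6
Answer: WP = 3*k >= 17 && q + tot >= 1 && q < 6
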